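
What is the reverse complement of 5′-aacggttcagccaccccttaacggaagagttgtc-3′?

Complement each base (A↔T, G↔C): TTGCCAAGTCGGTGGGGAATTGCCTTCTCAACAG. Then reverse.

5'-GACAACTCTTCCGTTAAGGGGTGGCTGAACCGTT-3'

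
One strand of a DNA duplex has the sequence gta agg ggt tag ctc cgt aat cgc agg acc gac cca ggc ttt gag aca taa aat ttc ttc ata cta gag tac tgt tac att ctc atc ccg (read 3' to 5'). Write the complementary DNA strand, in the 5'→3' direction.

The strand is given 3'→5', so its complement runs 5'→3' in the same left-to-right order: pair each base A↔T, G↔C.

5'-CATTCCCCAATCGAGGCATTAGCGTCCTGGCTGGGTCCGAAACTCTGTATTTTAAAGAAGTATGATCTCATGACAATGTAAGAGTAGGGC-3'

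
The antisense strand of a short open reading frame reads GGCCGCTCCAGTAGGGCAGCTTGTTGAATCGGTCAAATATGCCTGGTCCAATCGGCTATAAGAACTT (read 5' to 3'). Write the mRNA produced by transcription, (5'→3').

The mRNA has the sequence of the coding strand (reverse complement of the template) with T→U. Reverse complement of GGCCGCTCCAGTAGGGCAGCTTGTTGAATCGGTCAAATATGCCTGGTCCAATCGGCTATAAGAACTT is AAGTTCTTATAGCCGATTGGACCAGGCATATTTGACCGATTCAACAAGCTGCCCTACTGGAGCGGCC; then T→U.

5'-AAGUUCUUAUAGCCGAUUGGACCAGGCAUAUUUGACCGAUUCAACAAGCUGCCCUACUGGAGCGGCC-3'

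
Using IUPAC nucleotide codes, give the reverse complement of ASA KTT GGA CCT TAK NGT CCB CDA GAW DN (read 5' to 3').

Standard pairs A↔T, G↔C; ambiguity codes pair K↔M, W↔W, S↔S, B↔V, D↔H, N↔N. Complement (TSTMAACCTGGAATMNCAGGVGHTCTWHN), then reverse for 5'→3'.

5'-NHWTCTHGVGGACNMTAAGGTCCAAMTST-3'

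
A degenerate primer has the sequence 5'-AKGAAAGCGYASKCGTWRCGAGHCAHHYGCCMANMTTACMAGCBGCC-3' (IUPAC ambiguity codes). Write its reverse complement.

5'-GGCVGCTKGTAAKNTKGGCRDDTGDCTCGYWACGMSTRCGCTTTCMT-3'

Standard pairs A↔T, G↔C; ambiguity codes pair R↔Y, M↔K, W↔W, S↔S, B↔V, H↔D, N↔N. Complement (TMCTTTCGCRTSMGCAWYGCTCDGTDDRCGGKTNKAATGKTCGVCGG), then reverse for 5'→3'.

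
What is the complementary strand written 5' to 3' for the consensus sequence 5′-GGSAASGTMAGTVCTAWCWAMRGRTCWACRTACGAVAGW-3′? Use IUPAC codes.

Standard pairs A↔T, G↔C; ambiguity codes pair R↔Y, M↔K, W↔W, S↔S, V↔B. Complement (CCSTTSCAKTCABGATWGWTKYCYAGWTGYATGCTBTCW), then reverse for 5'→3'.

5'-WCTBTCGTAYGTWGAYCYKTWGWTAGBACTKACSTTSCC-3'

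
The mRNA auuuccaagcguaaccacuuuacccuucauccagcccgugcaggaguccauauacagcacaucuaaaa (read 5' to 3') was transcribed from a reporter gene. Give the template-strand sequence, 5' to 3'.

5'-TTTTAGATGTGCTGTATATGGACTCCTGCACGGGCTGGATGAAGGGTAAAGTGGTTACGCTTGGAAAT-3'

Replace U with T to get the coding DNA strand: ATTTCCAAGCGTAACCACTTTACCCTTCATCCAGCCCGTGCAGGAGTCCATATACAGCACATCTAAAA. The template strand is its reverse complement (complement TAAAGGTTCGCATTGGTGAAATGGGAAGTAGGTCGGGCACGTCCTCAGGTATATGTCGTGTAGATTTT, then reverse).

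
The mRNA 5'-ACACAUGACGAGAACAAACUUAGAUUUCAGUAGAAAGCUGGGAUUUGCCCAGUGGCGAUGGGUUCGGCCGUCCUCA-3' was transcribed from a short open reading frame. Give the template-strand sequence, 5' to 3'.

5'-TGAGGACGGCCGAACCCATCGCCACTGGGCAAATCCCAGCTTTCTACTGAAATCTAAGTTTGTTCTCGTCATGTGT-3'

Replace U with T to get the coding DNA strand: ACACATGACGAGAACAAACTTAGATTTCAGTAGAAAGCTGGGATTTGCCCAGTGGCGATGGGTTCGGCCGTCCTCA. The template strand is its reverse complement (complement TGTGTACTGCTCTTGTTTGAATCTAAAGTCATCTTTCGACCCTAAACGGGTCACCGCTACCCAAGCCGGCAGGAGT, then reverse).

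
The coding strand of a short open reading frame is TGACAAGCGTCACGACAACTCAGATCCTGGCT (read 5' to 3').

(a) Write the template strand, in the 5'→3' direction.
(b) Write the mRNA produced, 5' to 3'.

(a) 5'-AGCCAGGATCTGAGTTGTCGTGACGCTTGTCA-3'
(b) 5'-UGACAAGCGUCACGACAACUCAGAUCCUGGCU-3'

(a) The template strand is the reverse complement of the coding strand: complement ACTGTTCGCAGTGCTGTTGAGTCTAGGACCGA, then reverse.
(b) mRNA matches the coding strand with T→U.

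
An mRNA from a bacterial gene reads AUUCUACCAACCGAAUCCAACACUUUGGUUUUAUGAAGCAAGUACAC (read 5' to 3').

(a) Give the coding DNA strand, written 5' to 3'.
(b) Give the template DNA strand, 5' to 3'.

(a) 5′-ATTCTACCAACCGAATCCAACACTTTGGTTTTATGAAGCAAGTACAC-3′
(b) 5'-GTGTACTTGCTTCATAAAACCAAAGTGTTGGATTCGGTTGGTAGAAT-3'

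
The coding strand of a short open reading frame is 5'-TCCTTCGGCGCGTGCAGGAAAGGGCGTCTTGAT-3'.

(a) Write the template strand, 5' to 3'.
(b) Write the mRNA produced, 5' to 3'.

(a) 5'-ATCAAGACGCCCTTTCCTGCACGCGCCGAAGGA-3'
(b) 5'-UCCUUCGGCGCGUGCAGGAAAGGGCGUCUUGAU-3'

(a) The template strand is the reverse complement of the coding strand: complement AGGAAGCCGCGCACGTCCTTTCCCGCAGAACTA, then reverse.
(b) mRNA matches the coding strand with T→U.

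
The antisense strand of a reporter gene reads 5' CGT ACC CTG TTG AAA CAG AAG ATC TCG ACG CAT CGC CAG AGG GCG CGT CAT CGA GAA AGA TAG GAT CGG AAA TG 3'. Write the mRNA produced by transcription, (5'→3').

5'-CAUUUCCGAUCCUAUCUUUCUCGAUGACGCGCCCUCUGGCGAUGCGUCGAGAUCUUCUGUUUCAACAGGGUACG-3'

The mRNA has the sequence of the coding strand (reverse complement of the template) with T→U. Reverse complement of CGTACCCTGTTGAAACAGAAGATCTCGACGCATCGCCAGAGGGCGCGTCATCGAGAAAGATAGGATCGGAAATG is CATTTCCGATCCTATCTTTCTCGATGACGCGCCCTCTGGCGATGCGTCGAGATCTTCTGTTTCAACAGGGTACG; then T→U.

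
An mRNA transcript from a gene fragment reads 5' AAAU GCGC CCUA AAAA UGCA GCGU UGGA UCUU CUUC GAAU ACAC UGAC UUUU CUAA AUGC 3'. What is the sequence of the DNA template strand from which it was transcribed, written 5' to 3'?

5'-GCATTTAGAAAAGTCAGTGTATTCGAAGAAGATCCAACGCTGCATTTTTAGGGCGCATTT-3'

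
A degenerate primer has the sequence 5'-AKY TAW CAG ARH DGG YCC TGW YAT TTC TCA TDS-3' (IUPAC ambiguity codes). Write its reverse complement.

Standard pairs A↔T, G↔C; ambiguity codes pair R↔Y, K↔M, W↔W, S↔S, D↔H. Complement (TMRATWGTCTYDHCCRGGACWRTAAAGAGTAHS), then reverse for 5'→3'.

5′-SHATGAGAAATRWCAGGRCCHDYTCTGWTARMT-3′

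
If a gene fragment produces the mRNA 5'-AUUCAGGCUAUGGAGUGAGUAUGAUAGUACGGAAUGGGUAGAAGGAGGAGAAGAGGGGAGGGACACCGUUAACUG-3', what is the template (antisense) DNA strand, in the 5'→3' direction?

5'-CAGTTAACGGTGTCCCTCCCCTCTTCTCCTCCTTCTACCCATTCCGTACTATCATACTCACTCCATAGCCTGAAT-3'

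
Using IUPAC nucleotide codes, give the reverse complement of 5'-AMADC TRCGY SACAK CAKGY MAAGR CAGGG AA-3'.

Standard pairs A↔T, G↔C; ambiguity codes pair R↔Y, M↔K, S↔S, D↔H. Complement (TKTHGAYGCRSTGTMGTMCRKTTCYGTCCCTT), then reverse for 5'→3'.

5'-TTCCCTGYCTTKRCMTGMTGTSRCGYAGHTKT-3'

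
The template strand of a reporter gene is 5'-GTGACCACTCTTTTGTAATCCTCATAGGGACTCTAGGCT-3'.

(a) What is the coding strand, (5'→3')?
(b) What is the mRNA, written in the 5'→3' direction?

(a) The coding strand is the reverse complement of the template: complement CACTGGTGAGAAAACATTAGGAGTATCCCTGAGATCCGA, then reverse.
(b) mRNA has the coding-strand sequence with T→U.

(a) 5'-AGCCTAGAGTCCCTATGAGGATTACAAAAGAGTGGTCAC-3'
(b) 5′-AGCCUAGAGUCCCUAUGAGGAUUACAAAAGAGUGGUCAC-3′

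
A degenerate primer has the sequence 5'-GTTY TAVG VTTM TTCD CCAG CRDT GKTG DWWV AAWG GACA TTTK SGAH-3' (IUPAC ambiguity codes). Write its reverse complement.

Standard pairs A↔T, G↔C; ambiguity codes pair R↔Y, M↔K, W↔W, S↔S, D↔H, V↔B. Complement (CAARATBCBAAKAAGHGGTCGYHACMACHWWBTTWCCTGTAAAMSCTD), then reverse for 5'→3'.

5′-DTCSMAAATGTCCWTTBWWHCAMCAHYGCTGGHGAAKAABCBTARAAC-3′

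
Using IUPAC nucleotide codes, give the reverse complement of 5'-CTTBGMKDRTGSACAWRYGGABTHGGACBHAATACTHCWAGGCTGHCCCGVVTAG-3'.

5'-CTABBCGGGDCAGCCTWGDAGTATTDVGTCCDAVTCCRYWTGTSCAYHMKCVAAG-3'

Standard pairs A↔T, G↔C; ambiguity codes pair R↔Y, M↔K, W↔W, S↔S, B↔V, D↔H. Complement (GAAVCKMHYACSTGTWYRCCTVADCCTGVDTTATGADGWTCCGACDGGGCBBATC), then reverse for 5'→3'.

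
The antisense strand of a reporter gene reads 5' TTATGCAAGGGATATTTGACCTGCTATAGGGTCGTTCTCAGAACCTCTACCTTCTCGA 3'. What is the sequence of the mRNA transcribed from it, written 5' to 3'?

5'-UCGAGAAGGUAGAGGUUCUGAGAACGACCCUAUAGCAGGUCAAAUAUCCCUUGCAUAA-3'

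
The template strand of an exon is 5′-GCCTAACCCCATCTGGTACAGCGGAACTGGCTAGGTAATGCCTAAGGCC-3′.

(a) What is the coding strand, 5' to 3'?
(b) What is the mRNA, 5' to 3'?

(a) 5′-GGCCTTAGGCATTACCTAGCCAGTTCCGCTGTACCAGATGGGGTTAGGC-3′
(b) 5'-GGCCUUAGGCAUUACCUAGCCAGUUCCGCUGUACCAGAUGGGGUUAGGC-3'

(a) The coding strand is the reverse complement of the template: complement CGGATTGGGGTAGACCATGTCGCCTTGACCGATCCATTACGGATTCCGG, then reverse.
(b) mRNA has the coding-strand sequence with T→U.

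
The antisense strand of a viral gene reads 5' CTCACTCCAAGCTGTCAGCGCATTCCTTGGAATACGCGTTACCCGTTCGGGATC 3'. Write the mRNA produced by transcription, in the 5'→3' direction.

RNA polymerase reads the template 3'→5' and synthesizes mRNA 5'→3' by base-pairing (A→U, T→A, G↔C). The complement of the template is GAGTGAGGTTCGACAGTCGCGTAAGGAACCTTATGCGCAATGGGCAAGCCCTAG; antiparallel, so 5'→3' the coding strand is GATCCCGAACGGGTAACGCGTATTCCAAGGAATGCGCTGACAGCTTGGAGTGAG. Replace T with U for the mRNA.

5'-GAUCCCGAACGGGUAACGCGUAUUCCAAGGAAUGCGCUGACAGCUUGGAGUGAG-3'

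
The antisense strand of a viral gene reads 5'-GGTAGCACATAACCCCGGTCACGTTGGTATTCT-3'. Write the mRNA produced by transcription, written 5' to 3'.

The mRNA has the sequence of the coding strand (reverse complement of the template) with T→U. Reverse complement of GGTAGCACATAACCCCGGTCACGTTGGTATTCT is AGAATACCAACGTGACCGGGGTTATGTGCTACC; then T→U.

5'-AGAAUACCAACGUGACCGGGGUUAUGUGCUACC-3'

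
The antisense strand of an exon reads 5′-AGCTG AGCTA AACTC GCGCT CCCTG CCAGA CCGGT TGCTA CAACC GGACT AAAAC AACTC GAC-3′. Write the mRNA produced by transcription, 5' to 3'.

5'-GUCGAGUUGUUUUAGUCCGGUUGUAGCAACCGGUCUGGCAGGGAGCGCGAGUUUAGCUCAGCU-3'

The mRNA has the sequence of the coding strand (reverse complement of the template) with T→U. Reverse complement of AGCTGAGCTAAACTCGCGCTCCCTGCCAGACCGGTTGCTACAACCGGACTAAAACAACTCGAC is GTCGAGTTGTTTTAGTCCGGTTGTAGCAACCGGTCTGGCAGGGAGCGCGAGTTTAGCTCAGCT; then T→U.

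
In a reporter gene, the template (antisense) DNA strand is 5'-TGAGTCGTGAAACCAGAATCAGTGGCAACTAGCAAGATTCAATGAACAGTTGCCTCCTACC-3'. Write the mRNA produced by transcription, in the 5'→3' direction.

The mRNA has the sequence of the coding strand (reverse complement of the template) with T→U. Reverse complement of TGAGTCGTGAAACCAGAATCAGTGGCAACTAGCAAGATTCAATGAACAGTTGCCTCCTACC is GGTAGGAGGCAACTGTTCATTGAATCTTGCTAGTTGCCACTGATTCTGGTTTCACGACTCA; then T→U.

5'-GGUAGGAGGCAACUGUUCAUUGAAUCUUGCUAGUUGCCACUGAUUCUGGUUUCACGACUCA-3'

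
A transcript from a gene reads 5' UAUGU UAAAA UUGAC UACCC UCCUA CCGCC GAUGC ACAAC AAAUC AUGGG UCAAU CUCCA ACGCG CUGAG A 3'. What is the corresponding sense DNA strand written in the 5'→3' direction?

5'-TATGTTAAAATTGACTACCCTCCTACCGCCGATGCACAACAAATCATGGGTCAATCTCCAACGCGCTGAGA-3'

The coding DNA strand has the same 5'→3' sequence as the mRNA with U replaced by T.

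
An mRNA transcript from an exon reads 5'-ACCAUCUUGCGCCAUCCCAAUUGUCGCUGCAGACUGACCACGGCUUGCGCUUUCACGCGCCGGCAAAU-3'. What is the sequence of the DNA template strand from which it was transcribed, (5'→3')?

5'-ATTTGCCGGCGCGTGAAAGCGCAAGCCGTGGTCAGTCTGCAGCGACAATTGGGATGGCGCAAGATGGT-3'

Replace U with T to get the coding DNA strand: ACCATCTTGCGCCATCCCAATTGTCGCTGCAGACTGACCACGGCTTGCGCTTTCACGCGCCGGCAAAT. The template strand is its reverse complement (complement TGGTAGAACGCGGTAGGGTTAACAGCGACGTCTGACTGGTGCCGAACGCGAAAGTGCGCGGCCGTTTA, then reverse).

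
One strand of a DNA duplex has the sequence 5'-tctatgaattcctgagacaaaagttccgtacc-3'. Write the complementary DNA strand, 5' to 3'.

5'-GGTACGGAACTTTTGTCTCAGGAATTCATAGA-3'

Pairing A↔T and G↔C gives AGATACTTAAGGACTCTGTTTTCAAGGCATGG, running 3'→5'. Reverse for the 5'→3' convention.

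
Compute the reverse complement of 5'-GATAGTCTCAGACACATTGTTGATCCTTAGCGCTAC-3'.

5'-GTAGCGCTAAGGATCAACAATGTGTCTGAGACTATC-3'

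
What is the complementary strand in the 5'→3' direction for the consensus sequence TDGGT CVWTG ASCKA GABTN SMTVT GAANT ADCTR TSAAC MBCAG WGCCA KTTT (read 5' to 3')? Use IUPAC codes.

Standard pairs A↔T, G↔C; ambiguity codes pair R↔Y, M↔K, W↔W, S↔S, B↔V, D↔H, N↔N. Complement (AHCCAGBWACTSGMTCTVANSKABACTTNATHGAYASTTGKVGTCWCGGTMAAA), then reverse for 5'→3'.

5'-AAAMTGGCWCTGVKGTTSAYAGHTANTTCABAKSNAVTCTMGSTCAWBGACCHA-3'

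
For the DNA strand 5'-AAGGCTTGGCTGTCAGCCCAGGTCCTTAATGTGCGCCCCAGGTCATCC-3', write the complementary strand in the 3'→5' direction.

Base-pairing A↔T, G↔C gives the complement. The complementary strand is antiparallel, so paired with a 5'→3' strand it runs 3'→5'.

3'-TTCCGAACCGACAGTCGGGTCCAGGAATTACACGCGGGGTCCAGTAGG-5'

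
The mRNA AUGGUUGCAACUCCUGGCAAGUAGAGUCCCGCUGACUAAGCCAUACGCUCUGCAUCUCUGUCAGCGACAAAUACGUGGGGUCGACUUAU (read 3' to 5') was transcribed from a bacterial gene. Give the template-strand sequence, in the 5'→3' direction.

5′-TACCAACGTTGAGGACCGTTCATCTCAGGGCGACTGATTCGGTATGCGAGACGTAGAGACAGTCGCTGTTTATGCACCCCAGCTGAATA-3′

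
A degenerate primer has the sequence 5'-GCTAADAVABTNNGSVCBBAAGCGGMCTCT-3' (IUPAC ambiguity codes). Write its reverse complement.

5′-AGAGKCCGCTTVVGBSCNNAVTBTHTTAGC-3′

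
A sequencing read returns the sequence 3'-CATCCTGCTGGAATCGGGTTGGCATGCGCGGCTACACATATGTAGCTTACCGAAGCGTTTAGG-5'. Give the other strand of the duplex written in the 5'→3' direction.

The strand is given 3'→5', so its complement runs 5'→3' in the same left-to-right order: pair each base A↔T, G↔C.

5′-GTAGGACGACCTTAGCCCAACCGTACGCGCCGATGTGTATACATCGAATGGCTTCGCAAATCC-3′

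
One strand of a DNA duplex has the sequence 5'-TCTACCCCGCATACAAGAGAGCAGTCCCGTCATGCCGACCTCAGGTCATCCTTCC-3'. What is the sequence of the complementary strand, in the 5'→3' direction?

Pairing A↔T and G↔C gives AGATGGGGCGTATGTTCTCTCGTCAGGGCAGTACGGCTGGAGTCCAGTAGGAAGG, running 3'→5'. Reverse for the 5'→3' convention.

5'-GGAAGGATGACCTGAGGTCGGCATGACGGGACTGCTCTCTTGTATGCGGGGTAGA-3'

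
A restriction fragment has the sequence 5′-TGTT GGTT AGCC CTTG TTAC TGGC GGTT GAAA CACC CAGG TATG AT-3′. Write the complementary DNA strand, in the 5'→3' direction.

5'-ATCATACCTGGGTGTTTCAACCGCCAGTAACAAGGGCTAACCAACA-3'

The complement of TGTTGGTTAGCCCTTGTTACTGGCGGTTGAAACACCCAGGTATGAT is ACAACCAATCGGGAACAATGACCGCCAACTTTGTGGGTCCATACTA (A↔T, G↔C). DNA strands are antiparallel, so the complementary strand runs 3'→5'; reversing gives the 5'→3' form.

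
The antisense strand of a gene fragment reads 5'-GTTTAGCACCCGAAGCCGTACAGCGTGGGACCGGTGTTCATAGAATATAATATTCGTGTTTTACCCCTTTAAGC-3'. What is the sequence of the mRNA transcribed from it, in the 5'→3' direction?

The mRNA has the sequence of the coding strand (reverse complement of the template) with T→U. Reverse complement of GTTTAGCACCCGAAGCCGTACAGCGTGGGACCGGTGTTCATAGAATATAATATTCGTGTTTTACCCCTTTAAGC is GCTTAAAGGGGTAAAACACGAATATTATATTCTATGAACACCGGTCCCACGCTGTACGGCTTCGGGTGCTAAAC; then T→U.

5'-GCUUAAAGGGGUAAAACACGAAUAUUAUAUUCUAUGAACACCGGUCCCACGCUGUACGGCUUCGGGUGCUAAAC-3'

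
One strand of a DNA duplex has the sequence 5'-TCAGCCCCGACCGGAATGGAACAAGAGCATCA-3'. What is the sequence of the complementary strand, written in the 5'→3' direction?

Pairing A↔T and G↔C gives AGTCGGGGCTGGCCTTACCTTGTTCTCGTAGT, running 3'→5'. Reverse for the 5'→3' convention.

5'-TGATGCTCTTGTTCCATTCCGGTCGGGGCTGA-3'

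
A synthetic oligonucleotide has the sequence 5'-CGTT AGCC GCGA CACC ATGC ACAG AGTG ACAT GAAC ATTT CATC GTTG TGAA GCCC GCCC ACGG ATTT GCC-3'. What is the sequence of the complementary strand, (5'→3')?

5'-GGCAAATCCGTGGGCGGGCTTCACAACGATGAAATGTTCATGTCACTCTGTGCATGGTGTCGCGGCTAACG-3'

Pairing A↔T and G↔C gives GCAATCGGCGCTGTGGTACGTGTCTCACTGTACTTGTAAAGTAGCAACACTTCGGGCGGGTGCCTAAACGG, running 3'→5'. Reverse for the 5'→3' convention.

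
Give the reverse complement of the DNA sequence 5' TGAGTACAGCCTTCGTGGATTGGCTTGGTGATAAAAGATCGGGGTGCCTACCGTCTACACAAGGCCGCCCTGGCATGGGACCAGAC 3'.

5′-GTCTGGTCCCATGCCAGGGCGGCCTTGTGTAGACGGTAGGCACCCCGATCTTTTATCACCAAGCCAATCCACGAAGGCTGTACTCA-3′

Complement each base (A↔T, G↔C): ACTCATGTCGGAAGCACCTAACCGAACCACTATTTTCTAGCCCCACGGATGGCAGATGTGTTCCGGCGGGACCGTACCCTGGTCTG. Then reverse.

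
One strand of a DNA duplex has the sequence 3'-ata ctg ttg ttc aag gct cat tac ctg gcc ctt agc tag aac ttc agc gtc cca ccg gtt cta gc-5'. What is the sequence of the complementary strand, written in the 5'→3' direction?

The strand is given 3'→5', so its complement runs 5'→3' in the same left-to-right order: pair each base A↔T, G↔C.

5'-TATGACAACAAGTTCCGAGTAATGGACCGGGAATCGATCTTGAAGTCGCAGGGTGGCCAAGATCG-3'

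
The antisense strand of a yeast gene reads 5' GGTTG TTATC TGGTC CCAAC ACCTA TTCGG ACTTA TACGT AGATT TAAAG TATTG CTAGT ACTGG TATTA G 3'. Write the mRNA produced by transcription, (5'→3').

The mRNA has the sequence of the coding strand (reverse complement of the template) with T→U. Reverse complement of GGTTGTTATCTGGTCCCAACACCTATTCGGACTTATACGTAGATTTAAAGTATTGCTAGTACTGGTATTAG is CTAATACCAGTACTAGCAATACTTTAAATCTACGTATAAGTCCGAATAGGTGTTGGGACCAGATAACAACC; then T→U.

5'-CUAAUACCAGUACUAGCAAUACUUUAAAUCUACGUAUAAGUCCGAAUAGGUGUUGGGACCAGAUAACAACC-3'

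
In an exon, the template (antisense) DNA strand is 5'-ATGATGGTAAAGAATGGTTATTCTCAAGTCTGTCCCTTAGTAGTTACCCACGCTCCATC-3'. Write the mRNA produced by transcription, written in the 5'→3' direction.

5'-GAUGGAGCGUGGGUAACUACUAAGGGACAGACUUGAGAAUAACCAUUCUUUACCAUCAU-3'

The mRNA has the sequence of the coding strand (reverse complement of the template) with T→U. Reverse complement of ATGATGGTAAAGAATGGTTATTCTCAAGTCTGTCCCTTAGTAGTTACCCACGCTCCATC is GATGGAGCGTGGGTAACTACTAAGGGACAGACTTGAGAATAACCATTCTTTACCATCAT; then T→U.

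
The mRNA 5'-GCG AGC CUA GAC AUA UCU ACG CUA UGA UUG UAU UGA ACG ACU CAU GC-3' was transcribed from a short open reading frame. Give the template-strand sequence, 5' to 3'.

Replace U with T to get the coding DNA strand: GCGAGCCTAGACATATCTACGCTATGATTGTATTGAACGACTCATGC. The template strand is its reverse complement (complement CGCTCGGATCTGTATAGATGCGATACTAACATAACTTGCTGAGTACG, then reverse).

5′-GCATGAGTCGTTCAATACAATCATAGCGTAGATATGTCTAGGCTCGC-3′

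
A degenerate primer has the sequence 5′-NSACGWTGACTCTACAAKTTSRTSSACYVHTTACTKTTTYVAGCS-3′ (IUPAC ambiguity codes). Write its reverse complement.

Standard pairs A↔T, G↔C; ambiguity codes pair R↔Y, K↔M, W↔W, S↔S, H↔D, V↔B, N↔N. Complement (NSTGCWACTGAGATGTTMAASYASSTGRBDAATGAMAAARBTCGS), then reverse for 5'→3'.

5'-SGCTBRAAAMAGTAADBRGTSSAYSAAMTTGTAGAGTCAWCGTSN-3'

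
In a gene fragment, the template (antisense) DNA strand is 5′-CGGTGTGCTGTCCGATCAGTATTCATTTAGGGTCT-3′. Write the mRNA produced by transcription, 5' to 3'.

RNA polymerase reads the template 3'→5' and synthesizes mRNA 5'→3' by base-pairing (A→U, T→A, G↔C). The complement of the template is GCCACACGACAGGCTAGTCATAAGTAAATCCCAGA; antiparallel, so 5'→3' the coding strand is AGACCCTAAATGAATACTGATCGGACAGCACACCG. Replace T with U for the mRNA.

5'-AGACCCUAAAUGAAUACUGAUCGGACAGCACACCG-3'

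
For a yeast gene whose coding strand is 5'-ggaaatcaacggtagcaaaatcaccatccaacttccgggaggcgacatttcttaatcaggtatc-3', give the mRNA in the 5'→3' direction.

The mRNA is synthesized from the template strand, so it matches the coding strand with T replaced by U.

5'-GGAAAUCAACGGUAGCAAAAUCACCAUCCAACUUCCGGGAGGCGACAUUUCUUAAUCAGGUAUC-3'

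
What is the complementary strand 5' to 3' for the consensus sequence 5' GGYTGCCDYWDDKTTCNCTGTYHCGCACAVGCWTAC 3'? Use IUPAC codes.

Standard pairs A↔T, G↔C; ambiguity codes pair Y↔R, K↔M, W↔W, D↔H, V↔B, N↔N. Complement (CCRACGGHRWHHMAAGNGACARDGCGTGTBCGWATG), then reverse for 5'→3'.

5′-GTAWGCBTGTGCGDRACAGNGAAMHHWRHGGCARCC-3′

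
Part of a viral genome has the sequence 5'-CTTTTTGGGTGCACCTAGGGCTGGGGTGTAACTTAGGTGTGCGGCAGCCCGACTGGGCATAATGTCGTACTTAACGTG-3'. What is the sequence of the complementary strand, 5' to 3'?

5'-CACGTTAAGTACGACATTATGCCCAGTCGGGCTGCCGCACACCTAAGTTACACCCCAGCCCTAGGTGCACCCAAAAAG-3'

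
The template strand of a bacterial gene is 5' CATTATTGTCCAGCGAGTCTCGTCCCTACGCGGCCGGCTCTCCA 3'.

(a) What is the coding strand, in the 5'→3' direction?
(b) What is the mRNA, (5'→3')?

(a) The coding strand is the reverse complement of the template: complement GTAATAACAGGTCGCTCAGAGCAGGGATGCGCCGGCCGAGAGGT, then reverse.
(b) mRNA has the coding-strand sequence with T→U.

(a) 5'-TGGAGAGCCGGCCGCGTAGGGACGAGACTCGCTGGACAATAATG-3'
(b) 5'-UGGAGAGCCGGCCGCGUAGGGACGAGACUCGCUGGACAAUAAUG-3'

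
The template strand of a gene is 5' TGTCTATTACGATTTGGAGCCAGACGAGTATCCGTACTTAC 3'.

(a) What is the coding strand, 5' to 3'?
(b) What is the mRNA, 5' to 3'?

(a) 5'-GTAAGTACGGATACTCGTCTGGCTCCAAATCGTAATAGACA-3'
(b) 5'-GUAAGUACGGAUACUCGUCUGGCUCCAAAUCGUAAUAGACA-3'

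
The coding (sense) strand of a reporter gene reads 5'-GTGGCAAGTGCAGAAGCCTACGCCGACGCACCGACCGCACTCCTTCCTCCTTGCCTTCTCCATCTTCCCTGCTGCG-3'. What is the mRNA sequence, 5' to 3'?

The mRNA is synthesized from the template strand, so it matches the coding strand with T replaced by U.

5'-GUGGCAAGUGCAGAAGCCUACGCCGACGCACCGACCGCACUCCUUCCUCCUUGCCUUCUCCAUCUUCCCUGCUGCG-3'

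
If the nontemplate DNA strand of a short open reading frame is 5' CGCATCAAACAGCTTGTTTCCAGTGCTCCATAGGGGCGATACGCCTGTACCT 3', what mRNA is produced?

5'-CGCAUCAAACAGCUUGUUUCCAGUGCUCCAUAGGGGCGAUACGCCUGUACCU-3'

mRNA has the coding-strand sequence with U in place of T.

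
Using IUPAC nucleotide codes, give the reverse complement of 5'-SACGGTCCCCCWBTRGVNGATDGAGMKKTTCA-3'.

Standard pairs A↔T, G↔C; ambiguity codes pair R↔Y, M↔K, W↔W, S↔S, B↔V, D↔H, N↔N. Complement (STGCCAGGGGGWVAYCBNCTAHCTCKMMAAGT), then reverse for 5'→3'.

5′-TGAAMMKCTCHATCNBCYAVWGGGGGACCGTS-3′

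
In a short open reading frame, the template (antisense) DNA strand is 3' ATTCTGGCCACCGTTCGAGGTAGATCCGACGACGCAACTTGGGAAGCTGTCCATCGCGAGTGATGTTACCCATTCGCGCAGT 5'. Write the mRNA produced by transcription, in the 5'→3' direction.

5'-UAAGACCGGUGGCAAGCUCCAUCUAGGCUGCUGCGUUGAACCCUUCGACAGGUAGCGCUCACUACAAUGGGUAAGCGCGUCA-3'

Reading the template 3'→5' as shown, RNA polymerase pairs each base (A→U, T→A, G↔C) to build mRNA 5'→3' directly.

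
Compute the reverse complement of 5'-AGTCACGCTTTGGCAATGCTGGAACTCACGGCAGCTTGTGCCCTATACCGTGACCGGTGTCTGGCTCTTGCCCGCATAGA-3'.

5'-TCTATGCGGGCAAGAGCCAGACACCGGTCACGGTATAGGGCACAAGCTGCCGTGAGTTCCAGCATTGCCAAAGCGTGACT-3'

Complement each base (A↔T, G↔C): TCAGTGCGAAACCGTTACGACCTTGAGTGCCGTCGAACACGGGATATGGCACTGGCCACAGACCGAGAACGGGCGTATCT. Then reverse.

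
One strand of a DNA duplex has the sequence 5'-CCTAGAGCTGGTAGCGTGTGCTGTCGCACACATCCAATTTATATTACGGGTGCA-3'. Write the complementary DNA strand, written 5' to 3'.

The complement of CCTAGAGCTGGTAGCGTGTGCTGTCGCACACATCCAATTTATATTACGGGTGCA is GGATCTCGACCATCGCACACGACAGCGTGTGTAGGTTAAATATAATGCCCACGT (A↔T, G↔C). DNA strands are antiparallel, so the complementary strand runs 3'→5'; reversing gives the 5'→3' form.

5'-TGCACCCGTAATATAAATTGGATGTGTGCGACAGCACACGCTACCAGCTCTAGG-3'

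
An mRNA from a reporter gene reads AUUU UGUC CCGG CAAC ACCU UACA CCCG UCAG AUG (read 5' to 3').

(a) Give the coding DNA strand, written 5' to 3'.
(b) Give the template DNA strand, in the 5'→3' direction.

(a) The coding strand matches the mRNA with U→T.
(b) The template strand is the reverse complement of the coding strand.

(a) 5'-ATTTTGTCCCGGCAACACCTTACACCCGTCAGATG-3'
(b) 5′-CATCTGACGGGTGTAAGGTGTTGCCGGGACAAAAT-3′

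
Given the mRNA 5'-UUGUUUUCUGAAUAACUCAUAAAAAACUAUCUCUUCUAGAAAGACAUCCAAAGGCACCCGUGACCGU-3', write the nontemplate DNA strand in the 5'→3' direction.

5'-TTGTTTTCTGAATAACTCATAAAAAACTATCTCTTCTAGAAAGACATCCAAAGGCACCCGTGACCGT-3'

The coding DNA strand has the same 5'→3' sequence as the mRNA with U replaced by T.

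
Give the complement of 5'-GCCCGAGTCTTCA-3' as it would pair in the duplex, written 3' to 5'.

Base-pairing A↔T, G↔C gives the complement. The complementary strand is antiparallel, so paired with a 5'→3' strand it runs 3'→5'.

3'-CGGGCTCAGAAGT-5'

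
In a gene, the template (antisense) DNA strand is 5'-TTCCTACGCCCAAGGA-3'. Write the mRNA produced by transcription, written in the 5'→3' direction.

5′-UCCUUGGGCGUAGGAA-3′

RNA polymerase reads the template 3'→5' and synthesizes mRNA 5'→3' by base-pairing (A→U, T→A, G↔C). The complement of the template is AAGGATGCGGGTTCCT; antiparallel, so 5'→3' the coding strand is TCCTTGGGCGTAGGAA. Replace T with U for the mRNA.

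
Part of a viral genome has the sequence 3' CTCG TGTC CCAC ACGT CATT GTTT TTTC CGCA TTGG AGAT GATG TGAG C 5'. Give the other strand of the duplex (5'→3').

5'-GAGCACAGGGTGTGCAGTAACAAAAAAGGCGTAACCTCTACTACACTCG-3'

The strand is given 3'→5', so its complement runs 5'→3' in the same left-to-right order: pair each base A↔T, G↔C.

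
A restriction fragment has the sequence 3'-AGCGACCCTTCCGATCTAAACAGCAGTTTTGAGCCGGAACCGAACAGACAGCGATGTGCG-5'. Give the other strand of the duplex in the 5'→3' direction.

The strand is given 3'→5', so its complement runs 5'→3' in the same left-to-right order: pair each base A↔T, G↔C.

5′-TCGCTGGGAAGGCTAGATTTGTCGTCAAAACTCGGCCTTGGCTTGTCTGTCGCTACACGC-3′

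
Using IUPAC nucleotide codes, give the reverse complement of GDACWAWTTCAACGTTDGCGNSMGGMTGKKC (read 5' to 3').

5'-GMMCAKCCKSNCGCHAACGTTGAAWTWGTHC-3'

Standard pairs A↔T, G↔C; ambiguity codes pair M↔K, W↔W, S↔S, D↔H, N↔N. Complement (CHTGWTWAAGTTGCAAHCGCNSKCCKACMMG), then reverse for 5'→3'.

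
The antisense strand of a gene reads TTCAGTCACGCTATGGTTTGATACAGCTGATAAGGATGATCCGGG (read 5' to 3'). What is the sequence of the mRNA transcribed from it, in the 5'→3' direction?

RNA polymerase reads the template 3'→5' and synthesizes mRNA 5'→3' by base-pairing (A→U, T→A, G↔C). The complement of the template is AAGTCAGTGCGATACCAAACTATGTCGACTATTCCTACTAGGCCC; antiparallel, so 5'→3' the coding strand is CCCGGATCATCCTTATCAGCTGTATCAAACCATAGCGTGACTGAA. Replace T with U for the mRNA.

5'-CCCGGAUCAUCCUUAUCAGCUGUAUCAAACCAUAGCGUGACUGAA-3'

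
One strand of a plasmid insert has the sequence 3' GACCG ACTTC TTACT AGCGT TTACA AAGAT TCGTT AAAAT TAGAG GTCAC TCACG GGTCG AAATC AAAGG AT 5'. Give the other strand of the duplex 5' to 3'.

The strand is given 3'→5', so its complement runs 5'→3' in the same left-to-right order: pair each base A↔T, G↔C.

5'-CTGGCTGAAGAATGATCGCAAATGTTTCTAAGCAATTTTAATCTCCAGTGAGTGCCCAGCTTTAGTTTCCTA-3'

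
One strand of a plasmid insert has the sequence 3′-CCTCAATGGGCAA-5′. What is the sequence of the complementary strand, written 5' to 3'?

The strand is given 3'→5', so its complement runs 5'→3' in the same left-to-right order: pair each base A↔T, G↔C.

5′-GGAGTTACCCGTT-3′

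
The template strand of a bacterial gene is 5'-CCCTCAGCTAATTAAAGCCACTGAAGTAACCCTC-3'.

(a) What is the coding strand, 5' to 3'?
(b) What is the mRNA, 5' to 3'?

(a) 5'-GAGGGTTACTTCAGTGGCTTTAATTAGCTGAGGG-3'
(b) 5'-GAGGGUUACUUCAGUGGCUUUAAUUAGCUGAGGG-3'

(a) The coding strand is the reverse complement of the template: complement GGGAGTCGATTAATTTCGGTGACTTCATTGGGAG, then reverse.
(b) mRNA has the coding-strand sequence with T→U.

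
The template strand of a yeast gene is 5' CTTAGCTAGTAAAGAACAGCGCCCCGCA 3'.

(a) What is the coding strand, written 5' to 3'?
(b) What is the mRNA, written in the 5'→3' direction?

(a) The coding strand is the reverse complement of the template: complement GAATCGATCATTTCTTGTCGCGGGGCGT, then reverse.
(b) mRNA has the coding-strand sequence with T→U.

(a) 5'-TGCGGGGCGCTGTTCTTTACTAGCTAAG-3'
(b) 5'-UGCGGGGCGCUGUUCUUUACUAGCUAAG-3'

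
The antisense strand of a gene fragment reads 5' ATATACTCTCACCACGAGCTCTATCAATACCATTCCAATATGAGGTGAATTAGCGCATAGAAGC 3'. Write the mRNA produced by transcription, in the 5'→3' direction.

5'-GCUUCUAUGCGCUAAUUCACCUCAUAUUGGAAUGGUAUUGAUAGAGCUCGUGGUGAGAGUAUAU-3'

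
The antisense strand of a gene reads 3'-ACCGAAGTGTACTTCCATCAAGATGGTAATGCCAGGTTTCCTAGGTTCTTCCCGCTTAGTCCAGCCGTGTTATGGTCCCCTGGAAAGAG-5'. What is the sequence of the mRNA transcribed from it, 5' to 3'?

5'-UGGCUUCACAUGAAGGUAGUUCUACCAUUACGGUCCAAAGGAUCCAAGAAGGGCGAAUCAGGUCGGCACAAUACCAGGGGACCUUUCUC-3'

Reading the template 3'→5' as shown, RNA polymerase pairs each base (A→U, T→A, G↔C) to build mRNA 5'→3' directly.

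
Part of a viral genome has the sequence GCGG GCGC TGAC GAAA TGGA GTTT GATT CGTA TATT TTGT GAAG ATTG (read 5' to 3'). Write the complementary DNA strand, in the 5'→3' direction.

Pairing A↔T and G↔C gives CGCCCGCGACTGCTTTACCTCAAACTAAGCATATAAAACACTTCTAAC, running 3'→5'. Reverse for the 5'→3' convention.

5'-CAATCTTCACAAAATATACGAATCAAACTCCATTTCGTCAGCGCCCGC-3'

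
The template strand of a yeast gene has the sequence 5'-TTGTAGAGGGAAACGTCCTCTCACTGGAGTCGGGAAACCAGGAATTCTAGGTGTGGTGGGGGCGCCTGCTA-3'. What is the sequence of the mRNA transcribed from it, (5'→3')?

The mRNA has the sequence of the coding strand (reverse complement of the template) with T→U. Reverse complement of TTGTAGAGGGAAACGTCCTCTCACTGGAGTCGGGAAACCAGGAATTCTAGGTGTGGTGGGGGCGCCTGCTA is TAGCAGGCGCCCCCACCACACCTAGAATTCCTGGTTTCCCGACTCCAGTGAGAGGACGTTTCCCTCTACAA; then T→U.

5′-UAGCAGGCGCCCCCACCACACCUAGAAUUCCUGGUUUCCCGACUCCAGUGAGAGGACGUUUCCCUCUACAA-3′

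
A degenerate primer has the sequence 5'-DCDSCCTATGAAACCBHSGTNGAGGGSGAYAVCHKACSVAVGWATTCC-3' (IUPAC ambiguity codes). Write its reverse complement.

Standard pairs A↔T, G↔C; ambiguity codes pair Y↔R, K↔M, W↔W, S↔S, B↔V, D↔H, N↔N. Complement (HGHSGGATACTTTGGVDSCANCTCCCSCTRTBGDMTGSBTBCWTAAGG), then reverse for 5'→3'.

5'-GGAATWCBTBSGTMDGBTRTCSCCCTCNACSDVGGTTTCATAGGSHGH-3'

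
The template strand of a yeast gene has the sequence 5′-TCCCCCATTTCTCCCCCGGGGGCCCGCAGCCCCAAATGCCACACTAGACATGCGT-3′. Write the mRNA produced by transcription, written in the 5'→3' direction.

The mRNA has the sequence of the coding strand (reverse complement of the template) with T→U. Reverse complement of TCCCCCATTTCTCCCCCGGGGGCCCGCAGCCCCAAATGCCACACTAGACATGCGT is ACGCATGTCTAGTGTGGCATTTGGGGCTGCGGGCCCCCGGGGGAGAAATGGGGGA; then T→U.

5'-ACGCAUGUCUAGUGUGGCAUUUGGGGCUGCGGGCCCCCGGGGGAGAAAUGGGGGA-3'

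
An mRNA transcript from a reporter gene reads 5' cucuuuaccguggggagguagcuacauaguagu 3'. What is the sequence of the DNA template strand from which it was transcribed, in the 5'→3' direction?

Replace U with T to get the coding DNA strand: CTCTTTACCGTGGGGAGGTAGCTACATAGTAGT. The template strand is its reverse complement (complement GAGAAATGGCACCCCTCCATCGATGTATCATCA, then reverse).

5'-ACTACTATGTAGCTACCTCCCCACGGTAAAGAG-3'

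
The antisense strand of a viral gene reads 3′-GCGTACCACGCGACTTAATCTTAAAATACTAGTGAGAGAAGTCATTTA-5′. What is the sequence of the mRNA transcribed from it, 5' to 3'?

5′-CGCAUGGUGCGCUGAAUUAGAAUUUUAUGAUCACUCUCUUCAGUAAAU-3′

Reading the template 3'→5' as shown, RNA polymerase pairs each base (A→U, T→A, G↔C) to build mRNA 5'→3' directly.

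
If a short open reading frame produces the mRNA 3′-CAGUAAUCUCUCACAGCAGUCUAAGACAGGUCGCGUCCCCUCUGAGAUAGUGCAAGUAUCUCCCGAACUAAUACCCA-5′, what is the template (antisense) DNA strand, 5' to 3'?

5'-GTCATTAGAGAGTGTCGTCAGATTCTGTCCAGCGCAGGGGAGACTCTATCACGTTCATAGAGGGCTTGATTATGGGT-3'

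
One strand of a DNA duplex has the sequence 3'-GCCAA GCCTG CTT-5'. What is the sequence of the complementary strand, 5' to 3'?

5′-CGGTTCGGACGAA-3′

The strand is given 3'→5', so its complement runs 5'→3' in the same left-to-right order: pair each base A↔T, G↔C.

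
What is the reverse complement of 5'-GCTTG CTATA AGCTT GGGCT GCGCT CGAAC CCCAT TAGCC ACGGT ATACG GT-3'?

Reading the sequence 3'→5' and pairing each base (A↔T, G↔C) gives the reverse complement directly.

5'-ACCGTATACCGTGGCTAATGGGGTTCGAGCGCAGCCCAAGCTTATAGCAAGC-3'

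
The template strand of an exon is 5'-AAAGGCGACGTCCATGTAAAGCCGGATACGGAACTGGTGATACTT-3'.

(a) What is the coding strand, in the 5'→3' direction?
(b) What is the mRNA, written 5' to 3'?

(a) 5'-AAGTATCACCAGTTCCGTATCCGGCTTTACATGGACGTCGCCTTT-3'
(b) 5′-AAGUAUCACCAGUUCCGUAUCCGGCUUUACAUGGACGUCGCCUUU-3′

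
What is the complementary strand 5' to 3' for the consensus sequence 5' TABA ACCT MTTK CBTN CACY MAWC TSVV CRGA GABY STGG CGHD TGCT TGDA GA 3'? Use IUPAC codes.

Standard pairs A↔T, G↔C; ambiguity codes pair R↔Y, M↔K, W↔W, S↔S, B↔V, D↔H, N↔N. Complement (ATVTTGGAKAAMGVANGTGRKTWGASBBGYCTCTVRSACCGCDHACGAACHTCT), then reverse for 5'→3'.

5'-TCTHCAAGCAHDCGCCASRVTCTCYGBBSAGWTKRGTGNAVGMAAKAGGTTVTA-3'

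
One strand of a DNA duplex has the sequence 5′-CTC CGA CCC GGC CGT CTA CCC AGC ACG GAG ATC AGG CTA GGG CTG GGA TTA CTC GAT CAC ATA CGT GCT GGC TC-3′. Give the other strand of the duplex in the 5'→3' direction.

5'-GAGCCAGCACGTATGTGATCGAGTAATCCCAGCCCTAGCCTGATCTCCGTGCTGGGTAGACGGCCGGGTCGGAG-3'

Pairing A↔T and G↔C gives GAGGCTGGGCCGGCAGATGGGTCGTGCCTCTAGTCCGATCCCGACCCTAATGAGCTAGTGTATGCACGACCGAG, running 3'→5'. Reverse for the 5'→3' convention.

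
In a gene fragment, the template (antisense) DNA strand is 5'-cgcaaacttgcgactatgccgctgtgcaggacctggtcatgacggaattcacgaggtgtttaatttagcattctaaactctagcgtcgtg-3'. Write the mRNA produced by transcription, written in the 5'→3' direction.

The mRNA has the sequence of the coding strand (reverse complement of the template) with T→U. Reverse complement of CGCAAACTTGCGACTATGCCGCTGTGCAGGACCTGGTCATGACGGAATTCACGAGGTGTTTAATTTAGCATTCTAAACTCTAGCGTCGTG is CACGACGCTAGAGTTTAGAATGCTAAATTAAACACCTCGTGAATTCCGTCATGACCAGGTCCTGCACAGCGGCATAGTCGCAAGTTTGCG; then T→U.

5′-CACGACGCUAGAGUUUAGAAUGCUAAAUUAAACACCUCGUGAAUUCCGUCAUGACCAGGUCCUGCACAGCGGCAUAGUCGCAAGUUUGCG-3′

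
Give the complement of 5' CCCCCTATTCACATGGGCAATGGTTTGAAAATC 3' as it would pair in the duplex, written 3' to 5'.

Base-pairing A↔T, G↔C gives the complement. The complementary strand is antiparallel, so paired with a 5'→3' strand it runs 3'→5'.

3'-GGGGGATAAGTGTACCCGTTACCAAACTTTTAG-5'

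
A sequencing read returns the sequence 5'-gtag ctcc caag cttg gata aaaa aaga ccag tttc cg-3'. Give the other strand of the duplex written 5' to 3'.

5'-CGGAAACTGGTCTTTTTTTATCCAAGCTTGGGAGCTAC-3'

Pairing A↔T and G↔C gives CATCGAGGGTTCGAACCTATTTTTTTCTGGTCAAAGGC, running 3'→5'. Reverse for the 5'→3' convention.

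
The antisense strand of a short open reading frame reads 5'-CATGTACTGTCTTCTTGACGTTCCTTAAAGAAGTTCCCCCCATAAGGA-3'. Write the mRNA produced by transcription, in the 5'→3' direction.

The mRNA has the sequence of the coding strand (reverse complement of the template) with T→U. Reverse complement of CATGTACTGTCTTCTTGACGTTCCTTAAAGAAGTTCCCCCCATAAGGA is TCCTTATGGGGGGAACTTCTTTAAGGAACGTCAAGAAGACAGTACATG; then T→U.

5'-UCCUUAUGGGGGGAACUUCUUUAAGGAACGUCAAGAAGACAGUACAUG-3'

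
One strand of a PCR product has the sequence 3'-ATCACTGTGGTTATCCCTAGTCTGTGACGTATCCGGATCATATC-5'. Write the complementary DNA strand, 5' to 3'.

The strand is given 3'→5', so its complement runs 5'→3' in the same left-to-right order: pair each base A↔T, G↔C.

5'-TAGTGACACCAATAGGGATCAGACACTGCATAGGCCTAGTATAG-3'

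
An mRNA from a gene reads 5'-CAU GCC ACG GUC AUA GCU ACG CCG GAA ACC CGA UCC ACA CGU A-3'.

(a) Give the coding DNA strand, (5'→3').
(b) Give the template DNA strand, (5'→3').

(a) The coding strand matches the mRNA with U→T.
(b) The template strand is the reverse complement of the coding strand.

(a) 5'-CATGCCACGGTCATAGCTACGCCGGAAACCCGATCCACACGTA-3'
(b) 5'-TACGTGTGGATCGGGTTTCCGGCGTAGCTATGACCGTGGCATG-3'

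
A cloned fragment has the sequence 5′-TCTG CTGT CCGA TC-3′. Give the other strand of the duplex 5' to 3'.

5'-GATCGGACAGCAGA-3'

Pairing A↔T and G↔C gives AGACGACAGGCTAG, running 3'→5'. Reverse for the 5'→3' convention.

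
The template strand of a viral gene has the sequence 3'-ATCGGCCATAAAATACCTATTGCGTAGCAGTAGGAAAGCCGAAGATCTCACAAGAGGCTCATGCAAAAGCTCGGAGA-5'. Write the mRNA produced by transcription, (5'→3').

Reading the template 3'→5' as shown, RNA polymerase pairs each base (A→U, T→A, G↔C) to build mRNA 5'→3' directly.

5'-UAGCCGGUAUUUUAUGGAUAACGCAUCGUCAUCCUUUCGGCUUCUAGAGUGUUCUCCGAGUACGUUUUCGAGCCUCU-3'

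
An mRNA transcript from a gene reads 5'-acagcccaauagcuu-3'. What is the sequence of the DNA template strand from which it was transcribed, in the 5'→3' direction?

Replace U with T to get the coding DNA strand: ACAGCCCAATAGCTT. The template strand is its reverse complement (complement TGTCGGGTTATCGAA, then reverse).

5'-AAGCTATTGGGCTGT-3'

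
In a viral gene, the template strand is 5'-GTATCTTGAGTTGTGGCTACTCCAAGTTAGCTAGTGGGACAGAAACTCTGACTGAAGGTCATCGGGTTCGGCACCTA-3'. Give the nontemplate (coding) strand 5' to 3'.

The coding strand is complementary and antiparallel to the template: take the complement (A↔T, G↔C) and reverse.

5'-TAGGTGCCGAACCCGATGACCTTCAGTCAGAGTTTCTGTCCCACTAGCTAACTTGGAGTAGCCACAACTCAAGATAC-3'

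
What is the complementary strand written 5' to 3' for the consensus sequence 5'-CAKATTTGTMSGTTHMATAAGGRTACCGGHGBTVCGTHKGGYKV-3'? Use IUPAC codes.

Standard pairs A↔T, G↔C; ambiguity codes pair R↔Y, M↔K, S↔S, B↔V, H↔D. Complement (GTMTAAACAKSCAADKTATTCCYATGGCCDCVABGCADMCCRMB), then reverse for 5'→3'.

5'-BMRCCMDACGBAVCDCCGGTAYCCTTATKDAACSKACAAATMTG-3'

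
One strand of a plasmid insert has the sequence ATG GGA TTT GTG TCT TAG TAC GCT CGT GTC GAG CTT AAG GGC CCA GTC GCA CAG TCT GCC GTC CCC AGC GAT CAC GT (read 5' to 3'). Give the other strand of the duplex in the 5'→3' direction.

5'-ACGTGATCGCTGGGGACGGCAGACTGTGCGACTGGGCCCTTAAGCTCGACACGAGCGTACTAAGACACAAATCCCAT-3'

Pairing A↔T and G↔C gives TACCCTAAACACAGAATCATGCGAGCACAGCTCGAATTCCCGGGTCAGCGTGTCAGACGGCAGGGGTCGCTAGTGCA, running 3'→5'. Reverse for the 5'→3' convention.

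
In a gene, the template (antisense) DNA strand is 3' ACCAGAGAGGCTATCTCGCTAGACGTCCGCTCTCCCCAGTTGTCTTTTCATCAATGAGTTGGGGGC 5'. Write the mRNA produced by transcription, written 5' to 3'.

Reading the template 3'→5' as shown, RNA polymerase pairs each base (A→U, T→A, G↔C) to build mRNA 5'→3' directly.

5'-UGGUCUCUCCGAUAGAGCGAUCUGCAGGCGAGAGGGGUCAACAGAAAAGUAGUUACUCAACCCCCG-3'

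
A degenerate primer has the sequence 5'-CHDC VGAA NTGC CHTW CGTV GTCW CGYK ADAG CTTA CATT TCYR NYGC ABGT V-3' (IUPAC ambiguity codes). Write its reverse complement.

5'-BACVTGCRNYRGAAATGTAAGCTHTMRCGWGACBACGWADGGCANTTCBGHDG-3'

Standard pairs A↔T, G↔C; ambiguity codes pair R↔Y, K↔M, W↔W, B↔V, D↔H, N↔N. Complement (GDHGBCTTNACGGDAWGCABCAGWGCRMTHTCGAATGTAAAGRYNRCGTVCAB), then reverse for 5'→3'.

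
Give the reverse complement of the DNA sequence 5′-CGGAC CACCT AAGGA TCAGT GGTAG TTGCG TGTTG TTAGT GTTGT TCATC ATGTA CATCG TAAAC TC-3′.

5′-GAGTTTACGATGTACATGATGAACAACACTAACAACACGCAACTACCACTGATCCTTAGGTGGTCCG-3′

Complement each base (A↔T, G↔C): GCCTGGTGGATTCCTAGTCACCATCAACGCACAACAATCACAACAAGTAGTACATGTAGCATTTGAG. Then reverse.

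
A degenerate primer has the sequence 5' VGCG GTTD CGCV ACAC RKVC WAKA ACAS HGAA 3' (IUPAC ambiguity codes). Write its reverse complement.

5'-TTCDSTGTTMTWGBMYGTGTBGCGHAACCGCB-3'

Standard pairs A↔T, G↔C; ambiguity codes pair R↔Y, K↔M, W↔W, S↔S, D↔H, V↔B. Complement (BCGCCAAHGCGBTGTGYMBGWTMTTGTSDCTT), then reverse for 5'→3'.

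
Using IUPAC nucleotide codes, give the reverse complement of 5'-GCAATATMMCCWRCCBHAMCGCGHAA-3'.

5'-TTDCGCGKTDVGGYWGGKKATATTGC-3'

Standard pairs A↔T, G↔C; ambiguity codes pair R↔Y, M↔K, W↔W, B↔V, H↔D. Complement (CGTTATAKKGGWYGGVDTKGCGCDTT), then reverse for 5'→3'.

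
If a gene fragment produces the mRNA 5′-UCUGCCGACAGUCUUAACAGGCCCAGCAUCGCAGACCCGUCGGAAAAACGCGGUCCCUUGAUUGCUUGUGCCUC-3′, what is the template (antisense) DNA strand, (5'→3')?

5'-GAGGCACAAGCAATCAAGGGACCGCGTTTTTCCGACGGGTCTGCGATGCTGGGCCTGTTAAGACTGTCGGCAGA-3'

Replace U with T to get the coding DNA strand: TCTGCCGACAGTCTTAACAGGCCCAGCATCGCAGACCCGTCGGAAAAACGCGGTCCCTTGATTGCTTGTGCCTC. The template strand is its reverse complement (complement AGACGGCTGTCAGAATTGTCCGGGTCGTAGCGTCTGGGCAGCCTTTTTGCGCCAGGGAACTAACGAACACGGAG, then reverse).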